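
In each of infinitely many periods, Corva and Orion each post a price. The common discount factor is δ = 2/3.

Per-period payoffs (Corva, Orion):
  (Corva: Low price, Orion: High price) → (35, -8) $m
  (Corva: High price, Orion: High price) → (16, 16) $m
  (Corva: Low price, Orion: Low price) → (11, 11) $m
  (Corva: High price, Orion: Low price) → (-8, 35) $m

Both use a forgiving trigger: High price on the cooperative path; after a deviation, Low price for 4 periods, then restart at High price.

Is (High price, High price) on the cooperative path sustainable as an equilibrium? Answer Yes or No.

No

IC: δ+…+δ^4 ≥ (35−16)/(16−11) = 19/5.
At δ = 2/3: partial sum = 1.6049 < 3.8000. Cooperation not sustainable.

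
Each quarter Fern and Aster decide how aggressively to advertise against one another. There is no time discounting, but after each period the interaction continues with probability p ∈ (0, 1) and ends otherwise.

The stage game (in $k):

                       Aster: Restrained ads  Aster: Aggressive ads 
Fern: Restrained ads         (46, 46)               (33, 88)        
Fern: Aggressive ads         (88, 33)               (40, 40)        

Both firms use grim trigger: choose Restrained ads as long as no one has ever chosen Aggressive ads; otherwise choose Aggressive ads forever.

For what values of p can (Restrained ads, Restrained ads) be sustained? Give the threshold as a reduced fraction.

7/8

Expected cooperation value is 46 + p·46 + p²·46 + … = 46/(1−p); deviation gives 88 + p·40/(1−p).
46 ≥ 88(1−p) + 40p ⇒ 48p ≥ 42 ⇒ p ≥ 42/48 = 7/8.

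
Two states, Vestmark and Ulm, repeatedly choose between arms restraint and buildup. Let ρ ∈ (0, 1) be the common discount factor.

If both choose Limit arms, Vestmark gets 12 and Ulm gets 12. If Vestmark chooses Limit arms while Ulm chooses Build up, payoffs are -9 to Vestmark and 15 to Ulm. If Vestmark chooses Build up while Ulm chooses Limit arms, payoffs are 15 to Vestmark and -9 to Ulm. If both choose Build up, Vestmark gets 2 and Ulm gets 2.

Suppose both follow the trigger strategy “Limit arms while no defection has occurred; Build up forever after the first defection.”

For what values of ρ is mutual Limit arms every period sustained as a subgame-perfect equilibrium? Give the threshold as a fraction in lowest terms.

3/13

One-period gain from deviating is 15 − 12 = 3. The loss is 12 − 2 = 10 in every subsequent period, with present value 10·ρ/(1−ρ).
Deviation is unprofitable when 10·ρ/(1−ρ) ≥ 3, i.e. ρ/(1−ρ) ≥ 3/10.
Equivalently ρ ≥ 3/(3+10) = 3/13.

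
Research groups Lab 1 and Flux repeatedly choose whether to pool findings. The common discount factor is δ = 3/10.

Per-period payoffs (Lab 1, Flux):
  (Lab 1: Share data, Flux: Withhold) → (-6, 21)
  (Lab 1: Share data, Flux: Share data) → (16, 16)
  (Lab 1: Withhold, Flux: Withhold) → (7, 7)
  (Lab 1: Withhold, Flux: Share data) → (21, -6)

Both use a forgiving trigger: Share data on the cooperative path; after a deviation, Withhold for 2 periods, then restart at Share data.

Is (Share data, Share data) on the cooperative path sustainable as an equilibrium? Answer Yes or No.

IC: δ+…+δ^2 ≥ (21−16)/(16−7) = 5/9.
At δ = 3/10: partial sum = 0.3900 < 0.5556. Cooperation not sustainable.

No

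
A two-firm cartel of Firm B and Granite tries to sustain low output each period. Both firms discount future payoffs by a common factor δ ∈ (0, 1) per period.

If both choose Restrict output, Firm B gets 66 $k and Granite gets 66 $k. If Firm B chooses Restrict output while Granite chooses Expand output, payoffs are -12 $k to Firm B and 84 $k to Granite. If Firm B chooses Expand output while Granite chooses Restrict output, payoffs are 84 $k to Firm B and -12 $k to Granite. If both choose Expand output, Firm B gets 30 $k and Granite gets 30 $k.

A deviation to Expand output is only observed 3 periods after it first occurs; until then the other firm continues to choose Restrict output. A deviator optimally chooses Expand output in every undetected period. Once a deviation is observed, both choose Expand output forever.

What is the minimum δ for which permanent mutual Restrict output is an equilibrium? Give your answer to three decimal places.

0.693

Deviating for the 3 undetected periods gains 84−66 = 18 per period over cooperation, then loses 66−30 = 36 per period forever once punishment starts.
Gain: 18(1 + δ + … + δ^2); loss: 36·δ^3/(1−δ).
No profitable deviation ⇔ 18(1−δ^3) ≤ 36·δ^3, i.e. δ^3 ≥ 18/(18+36) = 1/3.
Hence δ ≥ (1/3)^(1/3) ≈ 0.693.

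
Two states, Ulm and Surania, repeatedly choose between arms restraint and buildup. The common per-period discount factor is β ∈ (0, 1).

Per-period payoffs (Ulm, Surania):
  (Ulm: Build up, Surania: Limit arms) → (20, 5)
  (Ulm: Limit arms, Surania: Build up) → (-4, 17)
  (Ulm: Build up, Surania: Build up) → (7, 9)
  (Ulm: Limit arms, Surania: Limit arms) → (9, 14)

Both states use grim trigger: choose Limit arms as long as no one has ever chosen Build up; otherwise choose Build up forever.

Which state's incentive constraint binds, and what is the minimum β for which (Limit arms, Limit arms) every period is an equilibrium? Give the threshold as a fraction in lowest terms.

Ulm; β ≥ 11/13

For Ulm: deviation gain 20−9 = 11, per-period punishment loss 9−7 = 2. IC gives β ≥ 11/13.
For Surania: gain 3, loss 5 per period, so β ≥ 3/8.
The tighter constraint is Ulm's, so cooperation needs β ≥ 11/13.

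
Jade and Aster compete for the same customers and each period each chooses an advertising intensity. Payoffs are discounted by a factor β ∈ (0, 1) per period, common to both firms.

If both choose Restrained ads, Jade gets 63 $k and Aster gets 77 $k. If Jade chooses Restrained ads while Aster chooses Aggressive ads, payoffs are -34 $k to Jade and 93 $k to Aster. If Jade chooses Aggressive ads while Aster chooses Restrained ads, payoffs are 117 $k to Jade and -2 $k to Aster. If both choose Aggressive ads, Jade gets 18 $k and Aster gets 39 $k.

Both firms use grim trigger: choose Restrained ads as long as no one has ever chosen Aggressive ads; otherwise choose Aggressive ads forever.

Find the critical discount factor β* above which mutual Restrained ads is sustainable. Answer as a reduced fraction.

6/11

Jade: cooperation gives 63 each period; deviation gives 117 once then 18 forever.
  63/(1−β) ≥ 117 + 18β/(1−β) ⇒ β ≥ 54/99 = 6/11.
Aster: cooperation gives 77 each period; deviation gives 93 once then 39 forever.
  β ≥ 16/54 = 8/27.
Both must hold, so the binding constraint is Jade's: β ≥ 6/11.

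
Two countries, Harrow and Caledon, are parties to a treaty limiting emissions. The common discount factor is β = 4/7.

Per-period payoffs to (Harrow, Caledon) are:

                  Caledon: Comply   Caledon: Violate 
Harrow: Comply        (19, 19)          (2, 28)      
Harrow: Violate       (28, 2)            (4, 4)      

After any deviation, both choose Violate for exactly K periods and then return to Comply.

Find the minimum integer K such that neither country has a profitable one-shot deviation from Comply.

2

Need Σ_{k=1}^{K} β^k ≥ (28−19)/(19−4) = 0.6000 at β = 4/7.
At K = 1 the sum is 0.5714 < 0.6000; at K = 2 it is 0.8980 ≥ 0.6000.
So the minimum punishment length is K = 2.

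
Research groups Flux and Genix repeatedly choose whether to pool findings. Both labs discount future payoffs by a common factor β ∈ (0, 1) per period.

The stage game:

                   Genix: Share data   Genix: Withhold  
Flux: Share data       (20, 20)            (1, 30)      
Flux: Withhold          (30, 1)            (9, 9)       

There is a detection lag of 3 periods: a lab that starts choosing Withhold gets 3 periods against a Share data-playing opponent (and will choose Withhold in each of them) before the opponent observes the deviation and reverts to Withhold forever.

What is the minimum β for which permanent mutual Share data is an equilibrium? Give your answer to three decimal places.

The best deviation is to choose Withhold for all 3 undetected periods, earning 30 each, then 9 forever once detected.
Deviation value: 30(1−β^3)/(1−β) + 9β^3/(1−β); cooperation value: 20/(1−β).
IC: 20 ≥ 30(1−β^3) + 9β^3 = 30 − 21β^3.
So β^3 ≥ 10/21, giving β ≥ (10/21)^(1/3) ≈ 0.781.

0.781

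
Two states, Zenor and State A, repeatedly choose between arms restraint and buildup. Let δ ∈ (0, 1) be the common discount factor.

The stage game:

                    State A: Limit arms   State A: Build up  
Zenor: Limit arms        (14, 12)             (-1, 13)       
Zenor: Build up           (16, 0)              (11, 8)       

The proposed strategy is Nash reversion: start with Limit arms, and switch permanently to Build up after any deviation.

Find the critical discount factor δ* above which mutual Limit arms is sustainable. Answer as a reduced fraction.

2/5

For Zenor: deviation gain 16−14 = 2, per-period punishment loss 14−11 = 3. IC gives δ ≥ 2/5.
For State A: gain 1, loss 4 per period, so δ ≥ 1/5.
The tighter constraint is Zenor's, so cooperation needs δ ≥ 2/5.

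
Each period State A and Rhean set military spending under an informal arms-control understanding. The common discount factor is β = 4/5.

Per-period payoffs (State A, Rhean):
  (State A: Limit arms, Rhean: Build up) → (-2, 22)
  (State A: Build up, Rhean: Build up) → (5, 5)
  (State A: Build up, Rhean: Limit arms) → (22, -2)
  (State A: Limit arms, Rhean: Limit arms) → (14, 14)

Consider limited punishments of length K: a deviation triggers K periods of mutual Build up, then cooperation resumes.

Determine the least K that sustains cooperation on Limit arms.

2

No profitable deviation requires (14−5)(β+…+β^K) ≥ 22−14, i.e. β+…+β^K ≥ 8/9 ≈ 0.8889.
With β = 4/5, the partial sums are K=1: 0.8000, K=2: 1.4400.
K = 2 is the first length at which the sum reaches 0.8889.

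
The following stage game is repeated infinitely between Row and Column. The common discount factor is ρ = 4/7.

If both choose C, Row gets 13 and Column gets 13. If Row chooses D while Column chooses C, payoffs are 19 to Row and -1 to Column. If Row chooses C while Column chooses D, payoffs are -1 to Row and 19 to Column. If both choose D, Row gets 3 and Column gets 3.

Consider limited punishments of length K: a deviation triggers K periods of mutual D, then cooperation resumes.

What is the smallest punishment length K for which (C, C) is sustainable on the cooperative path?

No profitable deviation requires (13−3)(ρ+…+ρ^K) ≥ 19−13, i.e. ρ+…+ρ^K ≥ 3/5 ≈ 0.6000.
With ρ = 4/7, the partial sums are K=1: 0.5714, K=2: 0.8980.
K = 2 is the first length at which the sum reaches 0.6000.

2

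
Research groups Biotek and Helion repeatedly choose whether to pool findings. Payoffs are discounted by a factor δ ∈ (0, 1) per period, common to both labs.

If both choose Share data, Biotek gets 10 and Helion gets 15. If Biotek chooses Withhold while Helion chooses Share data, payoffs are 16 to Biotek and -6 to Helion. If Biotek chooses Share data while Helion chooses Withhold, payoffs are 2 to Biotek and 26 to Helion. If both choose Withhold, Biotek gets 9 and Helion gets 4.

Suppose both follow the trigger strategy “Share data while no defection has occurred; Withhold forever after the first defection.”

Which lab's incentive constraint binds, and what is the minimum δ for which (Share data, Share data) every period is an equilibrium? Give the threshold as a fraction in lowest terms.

Biotek's threshold: (16−10)/(16−9) = 6/7.
Helion's threshold: (26−15)/(26−4) = 1/2.
6/7 > 1/2, so Biotek binds and δ* = 6/7.

Biotek; δ ≥ 6/7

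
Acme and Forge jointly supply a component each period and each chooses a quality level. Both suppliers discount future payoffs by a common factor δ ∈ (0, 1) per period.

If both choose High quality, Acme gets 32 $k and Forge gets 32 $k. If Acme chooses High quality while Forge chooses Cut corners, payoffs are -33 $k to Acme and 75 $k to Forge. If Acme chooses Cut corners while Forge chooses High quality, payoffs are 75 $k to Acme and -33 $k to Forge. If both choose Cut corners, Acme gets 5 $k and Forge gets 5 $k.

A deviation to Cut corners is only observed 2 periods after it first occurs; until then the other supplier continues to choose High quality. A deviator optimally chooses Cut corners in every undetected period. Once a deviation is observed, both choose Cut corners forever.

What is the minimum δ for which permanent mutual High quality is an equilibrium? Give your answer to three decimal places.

A deviator earns 75 for 2 periods, then 5 forever; cooperating earns 32 forever. Multiplying the IC by (1−δ):
32 ≥ 75(1−δ^2) + 5δ^2, so 70·δ^2 ≥ 43 and δ^2 ≥ 43/70.
δ ≥ (43/70)^(1/2) ≈ 0.784.

0.784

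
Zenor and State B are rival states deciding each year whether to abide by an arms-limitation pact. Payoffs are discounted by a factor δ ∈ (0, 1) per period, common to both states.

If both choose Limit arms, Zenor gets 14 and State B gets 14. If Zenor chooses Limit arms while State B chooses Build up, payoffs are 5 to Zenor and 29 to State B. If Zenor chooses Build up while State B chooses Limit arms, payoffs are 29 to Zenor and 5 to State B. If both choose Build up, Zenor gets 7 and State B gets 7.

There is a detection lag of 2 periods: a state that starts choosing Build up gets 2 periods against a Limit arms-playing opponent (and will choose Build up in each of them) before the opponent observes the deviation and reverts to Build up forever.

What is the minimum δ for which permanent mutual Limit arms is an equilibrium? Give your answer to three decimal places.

A deviator earns 29 for 2 periods, then 7 forever; cooperating earns 14 forever. Multiplying the IC by (1−δ):
14 ≥ 29(1−δ^2) + 7δ^2, so 22·δ^2 ≥ 15 and δ^2 ≥ 15/22.
δ ≥ (15/22)^(1/2) ≈ 0.826.

0.826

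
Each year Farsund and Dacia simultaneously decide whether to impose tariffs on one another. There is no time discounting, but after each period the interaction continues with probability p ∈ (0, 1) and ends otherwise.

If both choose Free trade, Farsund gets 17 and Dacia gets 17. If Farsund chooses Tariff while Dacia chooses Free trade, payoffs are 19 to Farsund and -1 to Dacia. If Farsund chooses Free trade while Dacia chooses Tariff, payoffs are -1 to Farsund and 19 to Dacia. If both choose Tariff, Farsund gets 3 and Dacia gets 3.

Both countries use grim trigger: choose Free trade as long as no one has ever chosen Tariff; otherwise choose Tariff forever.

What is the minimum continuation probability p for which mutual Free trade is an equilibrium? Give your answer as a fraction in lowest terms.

1/8

Expected cooperation value is 17 + p·17 + p²·17 + … = 17/(1−p); deviation gives 19 + p·3/(1−p).
17 ≥ 19(1−p) + 3p ⇒ 16p ≥ 2 ⇒ p ≥ 2/16 = 1/8.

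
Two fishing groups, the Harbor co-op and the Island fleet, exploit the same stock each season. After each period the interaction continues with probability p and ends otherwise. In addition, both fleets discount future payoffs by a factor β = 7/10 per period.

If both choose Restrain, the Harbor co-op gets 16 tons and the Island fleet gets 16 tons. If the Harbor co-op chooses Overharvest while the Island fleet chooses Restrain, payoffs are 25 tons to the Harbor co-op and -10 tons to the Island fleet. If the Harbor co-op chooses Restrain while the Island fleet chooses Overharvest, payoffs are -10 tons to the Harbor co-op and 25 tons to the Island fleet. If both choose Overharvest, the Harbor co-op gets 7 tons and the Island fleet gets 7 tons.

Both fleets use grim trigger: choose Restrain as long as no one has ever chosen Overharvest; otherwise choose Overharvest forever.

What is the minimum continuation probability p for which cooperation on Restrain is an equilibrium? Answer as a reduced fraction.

5/7

Expected continuation weight on next period's payoff is β·p = 7/10·p, which plays the role of the discount factor.
Cooperation requires 7/10·p ≥ (25−16)/(25−7) = 1/2, hence p ≥ 5/7.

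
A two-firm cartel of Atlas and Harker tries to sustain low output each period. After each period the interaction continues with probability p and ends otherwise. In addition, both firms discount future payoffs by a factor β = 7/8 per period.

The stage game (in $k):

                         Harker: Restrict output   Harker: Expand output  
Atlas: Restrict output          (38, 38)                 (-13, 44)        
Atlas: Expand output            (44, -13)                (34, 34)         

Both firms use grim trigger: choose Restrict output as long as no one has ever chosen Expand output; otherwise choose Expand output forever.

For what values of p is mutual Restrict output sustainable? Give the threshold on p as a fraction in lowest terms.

Expected continuation weight on next period's payoff is β·p = 7/8·p, which plays the role of the discount factor.
Cooperation requires 7/8·p ≥ (44−38)/(44−34) = 3/5, hence p ≥ 24/35.

24/35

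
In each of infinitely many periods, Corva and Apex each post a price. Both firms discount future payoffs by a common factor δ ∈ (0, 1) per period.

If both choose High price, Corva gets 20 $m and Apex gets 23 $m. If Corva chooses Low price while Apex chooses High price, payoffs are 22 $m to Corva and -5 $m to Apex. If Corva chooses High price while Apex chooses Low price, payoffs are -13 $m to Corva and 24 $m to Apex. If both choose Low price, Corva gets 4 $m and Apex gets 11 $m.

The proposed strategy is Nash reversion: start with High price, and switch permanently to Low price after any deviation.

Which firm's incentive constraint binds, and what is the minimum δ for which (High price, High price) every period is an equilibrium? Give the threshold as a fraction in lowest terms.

Corva; δ ≥ 1/9

For Corva: deviation gain 22−20 = 2, per-period punishment loss 20−4 = 16. IC gives δ ≥ 2/18 = 1/9.
For Apex: gain 1, loss 12 per period, so δ ≥ 1/13.
The tighter constraint is Corva's, so cooperation needs δ ≥ 1/9.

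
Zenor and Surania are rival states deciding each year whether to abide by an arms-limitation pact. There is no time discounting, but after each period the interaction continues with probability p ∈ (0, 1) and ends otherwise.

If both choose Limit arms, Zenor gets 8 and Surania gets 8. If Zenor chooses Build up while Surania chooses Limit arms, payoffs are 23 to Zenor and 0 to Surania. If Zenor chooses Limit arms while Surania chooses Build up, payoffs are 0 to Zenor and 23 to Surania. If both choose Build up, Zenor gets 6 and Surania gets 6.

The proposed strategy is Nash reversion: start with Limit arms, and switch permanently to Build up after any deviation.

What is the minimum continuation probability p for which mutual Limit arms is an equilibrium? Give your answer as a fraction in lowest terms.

Expected cooperation value is 8 + p·8 + p²·8 + … = 8/(1−p); deviation gives 23 + p·6/(1−p).
8 ≥ 23(1−p) + 6p ⇒ 17p ≥ 15 ⇒ p ≥ 15/17.

15/17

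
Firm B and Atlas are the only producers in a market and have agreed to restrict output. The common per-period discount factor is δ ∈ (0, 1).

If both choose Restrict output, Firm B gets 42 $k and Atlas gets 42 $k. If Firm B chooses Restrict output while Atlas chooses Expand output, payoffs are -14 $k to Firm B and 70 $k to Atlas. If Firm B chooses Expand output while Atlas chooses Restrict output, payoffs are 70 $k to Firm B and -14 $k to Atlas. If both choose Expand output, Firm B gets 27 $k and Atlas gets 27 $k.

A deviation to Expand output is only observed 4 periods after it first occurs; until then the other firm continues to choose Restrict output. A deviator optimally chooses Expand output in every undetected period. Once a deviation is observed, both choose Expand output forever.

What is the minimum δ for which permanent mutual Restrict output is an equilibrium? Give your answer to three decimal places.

Deviating for the 4 undetected periods gains 70−42 = 28 per period over cooperation, then loses 42−27 = 15 per period forever once punishment starts.
Gain: 28(1 + δ + … + δ^3); loss: 15·δ^4/(1−δ).
No profitable deviation ⇔ 28(1−δ^4) ≤ 15·δ^4, i.e. δ^4 ≥ 28/(28+15) = 28/43.
Hence δ ≥ (28/43)^(1/4) ≈ 0.898.

0.898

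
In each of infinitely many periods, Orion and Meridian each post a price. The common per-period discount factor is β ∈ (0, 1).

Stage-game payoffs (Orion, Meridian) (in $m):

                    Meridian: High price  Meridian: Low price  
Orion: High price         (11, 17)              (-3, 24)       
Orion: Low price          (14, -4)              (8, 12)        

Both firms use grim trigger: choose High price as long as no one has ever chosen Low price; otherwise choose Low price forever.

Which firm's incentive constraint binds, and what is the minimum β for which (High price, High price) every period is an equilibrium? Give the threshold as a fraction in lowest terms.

Meridian; β ≥ 7/12

Orion: cooperation gives 11 each period; deviation gives 14 once then 8 forever.
  11/(1−β) ≥ 14 + 8β/(1−β) ⇒ β ≥ 3/6 = 1/2.
Meridian: cooperation gives 17 each period; deviation gives 24 once then 12 forever.
  β ≥ 7/12.
Both must hold, so the binding constraint is Meridian's: β ≥ 7/12.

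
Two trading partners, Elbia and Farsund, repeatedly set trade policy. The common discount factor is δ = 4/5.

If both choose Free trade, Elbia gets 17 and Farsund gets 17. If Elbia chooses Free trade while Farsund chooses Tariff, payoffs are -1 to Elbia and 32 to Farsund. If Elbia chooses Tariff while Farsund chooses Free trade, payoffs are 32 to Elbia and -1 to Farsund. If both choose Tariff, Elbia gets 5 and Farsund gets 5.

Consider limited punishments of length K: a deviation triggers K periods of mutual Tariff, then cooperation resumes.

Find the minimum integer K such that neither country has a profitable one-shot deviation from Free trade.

Need Σ_{k=1}^{K} δ^k ≥ (32−17)/(17−5) = 1.2500 at δ = 4/5.
At K = 1 the sum is 0.8000 < 1.2500; at K = 2 it is 1.4400 ≥ 1.2500.
So the minimum punishment length is K = 2.

2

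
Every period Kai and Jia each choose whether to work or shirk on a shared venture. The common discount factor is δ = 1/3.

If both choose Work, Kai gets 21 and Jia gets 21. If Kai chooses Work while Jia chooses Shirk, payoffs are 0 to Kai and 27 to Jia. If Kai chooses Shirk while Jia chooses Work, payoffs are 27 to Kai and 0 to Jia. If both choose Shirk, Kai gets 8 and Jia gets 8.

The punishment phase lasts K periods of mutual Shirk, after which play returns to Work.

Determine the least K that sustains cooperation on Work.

3

IC: δ(1−δ^K)/(1−δ) ≥ (27−21)/(21−8) = 6/13.
With δ = 1/3: need 1 − δ^K ≥ 6/13·(1−1/3)/(1/3), i.e. δ^K ≤ 0.0769.
Since (1/3)^2 = 0.1111 and (1/3)^3 = 0.0370, the smallest such K is 3.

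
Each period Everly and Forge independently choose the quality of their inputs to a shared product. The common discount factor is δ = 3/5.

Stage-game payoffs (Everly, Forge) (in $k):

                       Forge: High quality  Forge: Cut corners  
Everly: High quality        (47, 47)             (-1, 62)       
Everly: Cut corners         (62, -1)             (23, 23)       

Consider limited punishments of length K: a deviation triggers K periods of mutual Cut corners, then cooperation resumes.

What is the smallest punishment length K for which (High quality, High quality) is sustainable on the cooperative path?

Need Σ_{k=1}^{K} δ^k ≥ (62−47)/(47−23) = 0.6250 at δ = 3/5.
At K = 1 the sum is 0.6000 < 0.6250; at K = 2 it is 0.9600 ≥ 0.6250.
So the minimum punishment length is K = 2.

2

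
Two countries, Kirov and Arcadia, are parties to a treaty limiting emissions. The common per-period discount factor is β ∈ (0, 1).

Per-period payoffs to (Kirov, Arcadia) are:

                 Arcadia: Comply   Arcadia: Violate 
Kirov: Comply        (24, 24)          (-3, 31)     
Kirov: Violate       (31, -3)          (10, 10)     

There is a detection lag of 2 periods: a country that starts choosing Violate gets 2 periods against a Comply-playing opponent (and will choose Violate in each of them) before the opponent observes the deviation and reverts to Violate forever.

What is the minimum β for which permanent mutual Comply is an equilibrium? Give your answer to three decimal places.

A deviator earns 31 for 2 periods, then 10 forever; cooperating earns 24 forever. Multiplying the IC by (1−β):
24 ≥ 31(1−β^2) + 10β^2, so 21·β^2 ≥ 7 and β^2 ≥ 1/3.
β ≥ (1/3)^(1/2) ≈ 0.577.

0.577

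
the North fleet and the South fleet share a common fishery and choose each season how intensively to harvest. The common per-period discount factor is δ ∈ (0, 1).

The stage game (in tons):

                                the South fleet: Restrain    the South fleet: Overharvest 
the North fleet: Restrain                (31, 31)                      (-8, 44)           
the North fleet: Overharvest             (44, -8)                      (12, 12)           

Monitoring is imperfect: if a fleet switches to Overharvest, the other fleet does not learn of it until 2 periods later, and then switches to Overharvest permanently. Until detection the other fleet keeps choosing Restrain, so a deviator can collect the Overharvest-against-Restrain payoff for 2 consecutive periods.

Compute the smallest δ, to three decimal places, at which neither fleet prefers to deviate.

Deviating for the 2 undetected periods gains 44−31 = 13 per period over cooperation, then loses 31−12 = 19 per period forever once punishment starts.
Gain: 13(1 + δ + … + δ^1); loss: 19·δ^2/(1−δ).
No profitable deviation ⇔ 13(1−δ^2) ≤ 19·δ^2, i.e. δ^2 ≥ 13/(13+19) = 13/32.
Hence δ ≥ (13/32)^(1/2) ≈ 0.637.

0.637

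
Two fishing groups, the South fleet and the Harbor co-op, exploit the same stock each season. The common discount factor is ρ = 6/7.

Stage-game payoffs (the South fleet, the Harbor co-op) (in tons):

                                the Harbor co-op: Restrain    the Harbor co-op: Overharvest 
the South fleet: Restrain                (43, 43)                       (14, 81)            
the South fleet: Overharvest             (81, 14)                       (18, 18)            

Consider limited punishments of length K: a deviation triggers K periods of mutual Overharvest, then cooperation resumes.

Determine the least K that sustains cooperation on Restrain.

2

IC: ρ(1−ρ^K)/(1−ρ) ≥ (81−43)/(43−18) = 38/25.
With ρ = 6/7: need 1 − ρ^K ≥ 38/25·(1−6/7)/(6/7), i.e. ρ^K ≤ 0.7467.
Since (6/7)^1 = 0.8571 and (6/7)^2 = 0.7347, the smallest such K is 2.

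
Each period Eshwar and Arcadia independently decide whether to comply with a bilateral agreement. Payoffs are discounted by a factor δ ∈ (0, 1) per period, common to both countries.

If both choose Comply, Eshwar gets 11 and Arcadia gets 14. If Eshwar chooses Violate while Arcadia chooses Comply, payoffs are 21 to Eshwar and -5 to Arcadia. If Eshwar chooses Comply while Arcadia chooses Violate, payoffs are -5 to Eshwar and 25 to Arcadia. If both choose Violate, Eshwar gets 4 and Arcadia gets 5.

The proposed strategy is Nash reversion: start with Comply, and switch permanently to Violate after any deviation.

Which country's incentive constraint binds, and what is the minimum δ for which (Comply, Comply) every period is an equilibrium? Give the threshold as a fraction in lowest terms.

For Eshwar: deviation gain 21−11 = 10, per-period punishment loss 11−4 = 7. IC gives δ ≥ 10/17.
For Arcadia: gain 11, loss 9 per period, so δ ≥ 11/20.
The tighter constraint is Eshwar's, so cooperation needs δ ≥ 10/17.

Eshwar; δ ≥ 10/17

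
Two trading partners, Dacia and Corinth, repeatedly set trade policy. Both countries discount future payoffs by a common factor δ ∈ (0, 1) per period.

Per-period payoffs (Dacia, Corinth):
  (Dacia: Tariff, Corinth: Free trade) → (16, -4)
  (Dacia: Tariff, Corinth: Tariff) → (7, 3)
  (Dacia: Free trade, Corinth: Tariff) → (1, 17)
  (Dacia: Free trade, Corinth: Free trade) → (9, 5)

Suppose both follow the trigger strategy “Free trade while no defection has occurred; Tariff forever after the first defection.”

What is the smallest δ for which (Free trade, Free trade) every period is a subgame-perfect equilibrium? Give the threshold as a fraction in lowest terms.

6/7

For Dacia: deviation gain 16−9 = 7, per-period punishment loss 9−7 = 2. IC gives δ ≥ 7/9.
For Corinth: gain 12, loss 2 per period, so δ ≥ 12/14 = 6/7.
The tighter constraint is Corinth's, so cooperation needs δ ≥ 6/7.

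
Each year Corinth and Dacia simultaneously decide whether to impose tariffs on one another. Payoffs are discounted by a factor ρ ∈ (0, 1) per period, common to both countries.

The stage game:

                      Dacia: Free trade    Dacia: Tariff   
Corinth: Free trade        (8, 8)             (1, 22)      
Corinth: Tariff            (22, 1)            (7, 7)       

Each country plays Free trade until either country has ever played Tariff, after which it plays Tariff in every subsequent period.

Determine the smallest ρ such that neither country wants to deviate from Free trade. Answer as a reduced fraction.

One-period gain from deviating is 22 − 8 = 14. The loss is 8 − 7 = 1 in every subsequent period, with present value 1·ρ/(1−ρ).
Deviation is unprofitable when 1·ρ/(1−ρ) ≥ 14, i.e. ρ/(1−ρ) ≥ 14.
Equivalently ρ ≥ 14/(14+1) = 14/15.

14/15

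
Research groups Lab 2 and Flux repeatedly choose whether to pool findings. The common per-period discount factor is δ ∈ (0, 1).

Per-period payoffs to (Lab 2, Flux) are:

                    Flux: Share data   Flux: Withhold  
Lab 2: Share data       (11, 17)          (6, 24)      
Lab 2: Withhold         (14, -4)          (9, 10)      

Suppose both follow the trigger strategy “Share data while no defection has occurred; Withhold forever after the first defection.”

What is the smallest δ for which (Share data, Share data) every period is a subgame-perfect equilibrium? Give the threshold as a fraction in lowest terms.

Lab 2: cooperation gives 11 each period; deviation gives 14 once then 9 forever.
  11/(1−δ) ≥ 14 + 9δ/(1−δ) ⇒ δ ≥ 3/5.
Flux: cooperation gives 17 each period; deviation gives 24 once then 10 forever.
  δ ≥ 7/14 = 1/2.
Both must hold, so the binding constraint is Lab 2's: δ ≥ 3/5.

3/5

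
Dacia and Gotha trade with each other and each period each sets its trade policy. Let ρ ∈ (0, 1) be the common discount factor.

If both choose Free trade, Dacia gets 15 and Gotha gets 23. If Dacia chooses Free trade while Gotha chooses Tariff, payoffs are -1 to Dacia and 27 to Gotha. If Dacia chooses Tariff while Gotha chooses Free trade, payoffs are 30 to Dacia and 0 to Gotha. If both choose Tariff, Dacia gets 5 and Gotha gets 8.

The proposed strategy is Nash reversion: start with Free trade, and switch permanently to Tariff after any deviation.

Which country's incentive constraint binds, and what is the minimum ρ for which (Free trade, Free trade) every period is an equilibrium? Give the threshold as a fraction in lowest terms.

Dacia: cooperation gives 15 each period; deviation gives 30 once then 5 forever.
  15/(1−ρ) ≥ 30 + 5ρ/(1−ρ) ⇒ ρ ≥ 15/25 = 3/5.
Gotha: cooperation gives 23 each period; deviation gives 27 once then 8 forever.
  ρ ≥ 4/19.
Both must hold, so the binding constraint is Dacia's: ρ ≥ 3/5.

Dacia; ρ ≥ 3/5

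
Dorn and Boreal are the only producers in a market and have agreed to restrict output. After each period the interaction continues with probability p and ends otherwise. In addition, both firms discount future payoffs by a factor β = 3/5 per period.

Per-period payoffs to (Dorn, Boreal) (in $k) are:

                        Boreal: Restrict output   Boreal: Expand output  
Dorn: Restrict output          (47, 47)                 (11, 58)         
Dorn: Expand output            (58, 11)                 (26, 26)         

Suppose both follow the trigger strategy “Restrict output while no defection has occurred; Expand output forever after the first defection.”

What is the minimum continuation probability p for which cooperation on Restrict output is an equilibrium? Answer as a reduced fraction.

Expected continuation weight on next period's payoff is β·p = 3/5·p, which plays the role of the discount factor.
Cooperation requires 3/5·p ≥ (58−47)/(58−26) = 11/32, hence p ≥ 55/96.

55/96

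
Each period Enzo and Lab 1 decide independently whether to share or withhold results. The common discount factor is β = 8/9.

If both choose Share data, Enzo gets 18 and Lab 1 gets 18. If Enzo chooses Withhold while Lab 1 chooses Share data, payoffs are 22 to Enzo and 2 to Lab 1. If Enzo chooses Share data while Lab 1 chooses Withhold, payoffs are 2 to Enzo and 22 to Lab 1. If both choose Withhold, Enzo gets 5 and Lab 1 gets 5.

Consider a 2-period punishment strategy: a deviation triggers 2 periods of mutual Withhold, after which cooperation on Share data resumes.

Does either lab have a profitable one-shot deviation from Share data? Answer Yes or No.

No

A one-shot deviation gives 22 now, then 5 for 2 periods, then back to 18.
Gain from deviating: (22−18) today; loss: (18−5) in each of the next 2 periods.
No-deviation condition: (18−5)(β+…+β^2) ≥ 22−18, i.e. β+…+β^2 ≥ 4/13.
At β = 8/9: β+…+β^2 = 1.6790 ≥ 0.3077.
So cooperation is sustainable.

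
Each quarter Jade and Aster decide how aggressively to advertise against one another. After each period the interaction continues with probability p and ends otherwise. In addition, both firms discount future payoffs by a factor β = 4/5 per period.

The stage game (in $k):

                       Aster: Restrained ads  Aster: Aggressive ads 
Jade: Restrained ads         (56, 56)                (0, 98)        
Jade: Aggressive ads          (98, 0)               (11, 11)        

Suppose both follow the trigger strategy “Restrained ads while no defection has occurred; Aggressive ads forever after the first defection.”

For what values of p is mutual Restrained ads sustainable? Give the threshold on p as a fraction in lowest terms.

35/58

Expected continuation weight on next period's payoff is β·p = 4/5·p, which plays the role of the discount factor.
Cooperation requires 4/5·p ≥ (98−56)/(98−11) = 14/29, hence p ≥ 35/58.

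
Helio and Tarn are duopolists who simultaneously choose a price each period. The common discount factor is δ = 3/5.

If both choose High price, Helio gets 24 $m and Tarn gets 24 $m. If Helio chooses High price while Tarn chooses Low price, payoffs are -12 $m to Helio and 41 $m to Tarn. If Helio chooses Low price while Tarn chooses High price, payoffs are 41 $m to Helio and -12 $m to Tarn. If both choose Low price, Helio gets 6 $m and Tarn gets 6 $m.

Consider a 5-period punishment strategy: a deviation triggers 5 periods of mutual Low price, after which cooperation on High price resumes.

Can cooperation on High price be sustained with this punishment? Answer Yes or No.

Yes

IC: δ+…+δ^5 ≥ (41−24)/(24−6) = 17/18.
At δ = 3/5: partial sum = 1.3834 ≥ 0.9444. Cooperation sustainable.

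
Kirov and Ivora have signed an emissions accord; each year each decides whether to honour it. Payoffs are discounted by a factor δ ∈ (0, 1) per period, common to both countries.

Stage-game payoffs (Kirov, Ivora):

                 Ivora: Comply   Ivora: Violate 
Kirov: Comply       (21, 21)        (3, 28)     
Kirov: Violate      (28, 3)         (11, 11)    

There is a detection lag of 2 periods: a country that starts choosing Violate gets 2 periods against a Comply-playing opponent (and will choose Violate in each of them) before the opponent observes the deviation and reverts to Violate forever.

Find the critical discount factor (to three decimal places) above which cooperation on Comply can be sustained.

0.642

The best deviation is to choose Violate for all 2 undetected periods, earning 28 each, then 11 forever once detected.
Deviation value: 28(1−δ^2)/(1−δ) + 11δ^2/(1−δ); cooperation value: 21/(1−δ).
IC: 21 ≥ 28(1−δ^2) + 11δ^2 = 28 − 17δ^2.
So δ^2 ≥ 7/17, giving δ ≥ (7/17)^(1/2) ≈ 0.642.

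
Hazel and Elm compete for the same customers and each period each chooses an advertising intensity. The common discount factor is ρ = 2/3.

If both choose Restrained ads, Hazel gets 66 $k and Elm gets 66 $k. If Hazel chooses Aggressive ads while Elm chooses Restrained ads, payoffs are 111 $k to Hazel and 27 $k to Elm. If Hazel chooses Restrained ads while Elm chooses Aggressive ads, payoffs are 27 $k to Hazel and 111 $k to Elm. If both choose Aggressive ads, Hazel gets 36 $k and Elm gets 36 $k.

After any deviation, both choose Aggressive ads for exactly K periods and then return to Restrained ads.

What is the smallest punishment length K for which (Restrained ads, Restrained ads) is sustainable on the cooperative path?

Need Σ_{k=1}^{K} ρ^k ≥ (111−66)/(66−36) = 1.5000 at ρ = 2/3.
At K = 3 the sum is 1.4074 < 1.5000; at K = 4 it is 1.6049 ≥ 1.5000.
So the minimum punishment length is K = 4.

4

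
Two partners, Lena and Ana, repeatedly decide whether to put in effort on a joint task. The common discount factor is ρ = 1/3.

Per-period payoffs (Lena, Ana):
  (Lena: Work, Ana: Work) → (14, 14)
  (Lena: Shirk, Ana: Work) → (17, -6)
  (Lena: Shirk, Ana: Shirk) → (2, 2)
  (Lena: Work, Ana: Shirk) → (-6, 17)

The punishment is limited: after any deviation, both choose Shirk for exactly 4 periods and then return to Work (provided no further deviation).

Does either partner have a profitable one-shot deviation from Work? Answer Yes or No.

A one-shot deviation gives 17 now, then 2 for 4 periods, then back to 14.
Gain from deviating: (17−14) today; loss: (14−2) in each of the next 4 periods.
No-deviation condition: (14−2)(ρ+…+ρ^4) ≥ 17−14, i.e. ρ+…+ρ^4 ≥ 1/4.
At ρ = 1/3: ρ+…+ρ^4 = 0.4938 ≥ 0.2500.
So cooperation is sustainable.

No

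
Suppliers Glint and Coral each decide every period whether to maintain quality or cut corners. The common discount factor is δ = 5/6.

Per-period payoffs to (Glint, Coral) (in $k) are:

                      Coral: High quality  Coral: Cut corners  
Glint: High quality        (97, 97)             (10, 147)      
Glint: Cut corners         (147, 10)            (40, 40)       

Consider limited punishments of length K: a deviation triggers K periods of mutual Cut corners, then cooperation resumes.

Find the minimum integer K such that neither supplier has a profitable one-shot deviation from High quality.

No profitable deviation requires (97−40)(δ+…+δ^K) ≥ 147−97, i.e. δ+…+δ^K ≥ 50/57 ≈ 0.8772.
With δ = 5/6, the partial sums are K=1: 0.8333, K=2: 1.5278.
K = 2 is the first length at which the sum reaches 0.8772.

2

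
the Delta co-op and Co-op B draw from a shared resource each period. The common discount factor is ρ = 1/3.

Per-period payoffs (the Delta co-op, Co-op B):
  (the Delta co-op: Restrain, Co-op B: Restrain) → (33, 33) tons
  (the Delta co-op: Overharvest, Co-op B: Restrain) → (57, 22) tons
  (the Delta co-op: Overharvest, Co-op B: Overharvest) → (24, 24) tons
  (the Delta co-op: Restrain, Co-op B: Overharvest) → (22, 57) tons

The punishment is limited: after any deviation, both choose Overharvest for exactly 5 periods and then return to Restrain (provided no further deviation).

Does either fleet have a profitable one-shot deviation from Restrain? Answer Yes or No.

Yes

A one-shot deviation gives 57 now, then 24 for 5 periods, then back to 33.
Gain from deviating: (57−33) today; loss: (33−24) in each of the next 5 periods.
No-deviation condition: (33−24)(ρ+…+ρ^5) ≥ 57−33, i.e. ρ+…+ρ^5 ≥ 8/3.
At ρ = 1/3: ρ+…+ρ^5 = 0.4979 < 2.6667.
So cooperation is not sustainable.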